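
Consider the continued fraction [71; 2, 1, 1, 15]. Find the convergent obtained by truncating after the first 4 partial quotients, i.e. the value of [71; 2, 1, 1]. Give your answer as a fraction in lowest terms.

Build up convergents one term at a time:
a_0 = 71: 71/1
a_1 = 2: 143/2
a_2 = 1: 214/3
a_3 = 1: 357/5

357/5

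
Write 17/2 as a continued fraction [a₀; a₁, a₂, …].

⌊17/2⌋ = 8, remainder 1
⌊2/1⌋ = 2, remainder 0

[8; 2]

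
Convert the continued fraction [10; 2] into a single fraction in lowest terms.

21/2

Starting at the tail and folding back:
Start with 2.
10 + 1/(2/1) = 10 + 1/2 = 21/2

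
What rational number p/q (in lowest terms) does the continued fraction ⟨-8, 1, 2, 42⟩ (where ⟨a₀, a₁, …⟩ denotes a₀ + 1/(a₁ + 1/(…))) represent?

-931/127

Start with 42.
2 + 1/(42/1) = 2 + 1/42 = 85/42
1 + 1/(85/42) = 1 + 42/85 = 127/85
-8 + 1/(127/85) = -8 + 85/127 = -931/127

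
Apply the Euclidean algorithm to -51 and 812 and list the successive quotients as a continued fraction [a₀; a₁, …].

⌊-51/812⌋ = -1, remainder 761
⌊812/761⌋ = 1, remainder 51
⌊761/51⌋ = 14, remainder 47
⌊51/47⌋ = 1, remainder 4
⌊47/4⌋ = 11, remainder 3
⌊4/3⌋ = 1, remainder 1
⌊3/1⌋ = 3, remainder 0

[-1; 1, 14, 1, 11, 1, 3]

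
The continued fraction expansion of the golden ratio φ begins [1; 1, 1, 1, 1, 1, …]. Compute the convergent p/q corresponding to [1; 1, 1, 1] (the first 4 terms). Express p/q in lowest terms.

5/3

a_0 = 1: 1/1
a_1 = 1: 2/1
a_2 = 1: 3/2
a_3 = 1: 5/3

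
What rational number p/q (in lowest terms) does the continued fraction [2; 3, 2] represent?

16/7

Start with 2.
3 + 1/(2/1) = 3 + 1/2 = 7/2
2 + 1/(7/2) = 2 + 2/7 = 16/7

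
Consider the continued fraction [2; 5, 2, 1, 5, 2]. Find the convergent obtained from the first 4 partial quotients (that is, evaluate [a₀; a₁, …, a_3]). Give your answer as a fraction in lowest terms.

35/16

Start with 1.
2 + 1/(1/1) = 2 + 1/1 = 3/1
5 + 1/(3/1) = 5 + 1/3 = 16/3
2 + 1/(16/3) = 2 + 3/16 = 35/16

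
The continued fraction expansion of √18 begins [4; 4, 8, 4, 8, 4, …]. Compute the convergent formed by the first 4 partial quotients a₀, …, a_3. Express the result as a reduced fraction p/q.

577/136

Start with 4.
8 + 1/(4/1) = 8 + 1/4 = 33/4
4 + 1/(33/4) = 4 + 4/33 = 136/33
4 + 1/(136/33) = 4 + 33/136 = 577/136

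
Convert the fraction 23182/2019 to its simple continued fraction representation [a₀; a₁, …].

[11; 2, 13, 3, 24]

Repeatedly divide and take the remainder:
⌊23182/2019⌋ = 11, remainder 973
⌊2019/973⌋ = 2, remainder 73
⌊973/73⌋ = 13, remainder 24
⌊73/24⌋ = 3, remainder 1
⌊24/1⌋ = 24, remainder 0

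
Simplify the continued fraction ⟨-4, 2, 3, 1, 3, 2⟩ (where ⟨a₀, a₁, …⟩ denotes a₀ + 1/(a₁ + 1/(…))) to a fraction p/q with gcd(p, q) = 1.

-274/77

Work from the innermost term outward:
Start with 2.
3 + 1/(2/1) = 3 + 1/2 = 7/2
1 + 1/(7/2) = 1 + 2/7 = 9/7
3 + 1/(9/7) = 3 + 7/9 = 34/9
2 + 1/(34/9) = 2 + 9/34 = 77/34
-4 + 1/(77/34) = -4 + 34/77 = -274/77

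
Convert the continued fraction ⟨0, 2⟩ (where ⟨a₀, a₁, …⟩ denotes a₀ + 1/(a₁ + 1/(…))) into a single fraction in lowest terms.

1/2

Start with 2.
0 + 1/(2/1) = 0 + 1/2 = 1/2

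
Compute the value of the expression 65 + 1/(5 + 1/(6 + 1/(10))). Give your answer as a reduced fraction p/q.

20536/315

Start with 10.
6 + 1/(10/1) = 6 + 1/10 = 61/10
5 + 1/(61/10) = 5 + 10/61 = 315/61
65 + 1/(315/61) = 65 + 61/315 = 20536/315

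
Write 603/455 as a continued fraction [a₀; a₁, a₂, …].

603 = 1·455 + 148, so a_0 = 1
455 = 3·148 + 11, so a_1 = 3
148 = 13·11 + 5, so a_2 = 13
11 = 2·5 + 1, so a_3 = 2
5 = 5·1 + 0, so a_4 = 5

[1; 3, 13, 2, 5]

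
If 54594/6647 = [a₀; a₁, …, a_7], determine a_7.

2

⌊54594/6647⌋ = 8, remainder 1418
⌊6647/1418⌋ = 4, remainder 975
⌊1418/975⌋ = 1, remainder 443
⌊975/443⌋ = 2, remainder 89
⌊443/89⌋ = 4, remainder 87
⌊89/87⌋ = 1, remainder 2
⌊87/2⌋ = 43, remainder 1
⌊2/1⌋ = 2, remainder 0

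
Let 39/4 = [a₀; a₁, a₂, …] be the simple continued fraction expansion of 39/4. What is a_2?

3

Apply division with remainder until the remainder is 0:
39 ÷ 4 → quotient 9, remainder 3
4 ÷ 3 → quotient 1, remainder 1
3 ÷ 1 → quotient 3, remainder 0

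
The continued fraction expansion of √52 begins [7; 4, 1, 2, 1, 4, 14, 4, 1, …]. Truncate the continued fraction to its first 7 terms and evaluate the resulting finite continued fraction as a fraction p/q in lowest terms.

Start with 14.
4 + 1/(14/1) = 4 + 1/14 = 57/14
1 + 1/(57/14) = 1 + 14/57 = 71/57
2 + 1/(71/57) = 2 + 57/71 = 199/71
1 + 1/(199/71) = 1 + 71/199 = 270/199
4 + 1/(270/199) = 4 + 199/270 = 1279/270
7 + 1/(1279/270) = 7 + 270/1279 = 9223/1279

9223/1279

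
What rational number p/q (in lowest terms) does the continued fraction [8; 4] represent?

Starting at the tail and folding back:
Start with 4.
8 + 1/(4/1) = 8 + 1/4 = 33/4

33/4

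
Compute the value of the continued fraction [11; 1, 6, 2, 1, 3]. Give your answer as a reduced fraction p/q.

Starting at the tail and folding back:
Start with 3.
1 + 1/(3/1) = 1 + 1/3 = 4/3
2 + 1/(4/3) = 2 + 3/4 = 11/4
6 + 1/(11/4) = 6 + 4/11 = 70/11
1 + 1/(70/11) = 1 + 11/70 = 81/70
11 + 1/(81/70) = 11 + 70/81 = 961/81

961/81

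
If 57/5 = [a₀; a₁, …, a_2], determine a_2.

2

Run the Euclidean algorithm, recording each quotient:
57 = 11·5 + 2, so a_0 = 11
5 = 2·2 + 1, so a_1 = 2
2 = 2·1 + 0, so a_2 = 2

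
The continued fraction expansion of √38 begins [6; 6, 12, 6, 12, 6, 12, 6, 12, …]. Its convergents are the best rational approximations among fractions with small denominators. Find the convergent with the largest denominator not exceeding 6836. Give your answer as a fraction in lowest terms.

a_0 = 6: 6/1  (≤ bound)
a_1 = 6: 37/6  (≤ bound)
a_2 = 12: 450/73  (≤ bound)
a_3 = 6: 2737/444  (≤ bound)
a_4 = 12: 33294/5401  (≤ bound)
a_5 = 6: 202501/32850  (> 6836, stop)

33294/5401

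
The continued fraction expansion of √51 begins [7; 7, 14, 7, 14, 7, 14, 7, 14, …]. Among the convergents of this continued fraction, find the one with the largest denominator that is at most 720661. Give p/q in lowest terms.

a_0 = 7: 7/1  (≤ bound)
a_1 = 7: 50/7  (≤ bound)
a_2 = 14: 707/99  (≤ bound)
a_3 = 7: 4999/700  (≤ bound)
a_4 = 14: 70693/9899  (≤ bound)
a_5 = 7: 499850/69993  (≤ bound)
a_6 = 14: 7068593/989801  (> 720661, stop)

499850/69993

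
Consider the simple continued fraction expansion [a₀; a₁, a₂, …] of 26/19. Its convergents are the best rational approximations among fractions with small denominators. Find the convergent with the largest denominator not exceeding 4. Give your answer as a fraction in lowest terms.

4/3

a_0 = 1: 1/1  (≤ bound)
a_1 = 2: 3/2  (≤ bound)
a_2 = 1: 4/3  (≤ bound)
a_3 = 2: 11/8  (> 4, stop)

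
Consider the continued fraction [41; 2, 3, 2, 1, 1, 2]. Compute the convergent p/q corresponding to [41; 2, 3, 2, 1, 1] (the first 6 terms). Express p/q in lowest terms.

Work from the innermost term outward:
Start with 1.
1 + 1/(1/1) = 1 + 1/1 = 2/1
2 + 1/(2/1) = 2 + 1/2 = 5/2
3 + 1/(5/2) = 3 + 2/5 = 17/5
2 + 1/(17/5) = 2 + 5/17 = 39/17
41 + 1/(39/17) = 41 + 17/39 = 1616/39

1616/39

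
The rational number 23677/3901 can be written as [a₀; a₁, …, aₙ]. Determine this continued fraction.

23677 ÷ 3901 → quotient 6, remainder 271
3901 ÷ 271 → quotient 14, remainder 107
271 ÷ 107 → quotient 2, remainder 57
107 ÷ 57 → quotient 1, remainder 50
57 ÷ 50 → quotient 1, remainder 7
50 ÷ 7 → quotient 7, remainder 1
7 ÷ 1 → quotient 7, remainder 0

[6; 14, 2, 1, 1, 7, 7]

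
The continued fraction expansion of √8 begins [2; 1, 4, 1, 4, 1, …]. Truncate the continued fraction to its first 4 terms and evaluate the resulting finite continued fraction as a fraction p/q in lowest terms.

Start with 1.
4 + 1/(1/1) = 4 + 1/1 = 5/1
1 + 1/(5/1) = 1 + 1/5 = 6/5
2 + 1/(6/5) = 2 + 5/6 = 17/6

17/6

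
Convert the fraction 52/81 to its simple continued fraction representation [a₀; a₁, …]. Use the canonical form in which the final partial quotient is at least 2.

⌊52/81⌋ = 0, remainder 52
⌊81/52⌋ = 1, remainder 29
⌊52/29⌋ = 1, remainder 23
⌊29/23⌋ = 1, remainder 6
⌊23/6⌋ = 3, remainder 5
⌊6/5⌋ = 1, remainder 1
⌊5/1⌋ = 5, remainder 0

[0; 1, 1, 1, 3, 1, 5]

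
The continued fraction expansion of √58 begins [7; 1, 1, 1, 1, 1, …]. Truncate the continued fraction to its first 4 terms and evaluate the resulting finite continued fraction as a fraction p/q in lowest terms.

Collapse the nested fraction from the inside out:
Start with 1.
1 + 1/(1/1) = 1 + 1/1 = 2/1
1 + 1/(2/1) = 1 + 1/2 = 3/2
7 + 1/(3/2) = 7 + 2/3 = 23/3

23/3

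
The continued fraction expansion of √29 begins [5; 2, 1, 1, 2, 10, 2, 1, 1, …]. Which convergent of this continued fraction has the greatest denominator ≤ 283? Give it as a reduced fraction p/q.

1524/283

a_0 = 5: 5/1  (≤ bound)
a_1 = 2: 11/2  (≤ bound)
a_2 = 1: 16/3  (≤ bound)
a_3 = 1: 27/5  (≤ bound)
a_4 = 2: 70/13  (≤ bound)
a_5 = 10: 727/135  (≤ bound)
a_6 = 2: 1524/283  (≤ bound)
a_7 = 1: 2251/418  (> 283, stop)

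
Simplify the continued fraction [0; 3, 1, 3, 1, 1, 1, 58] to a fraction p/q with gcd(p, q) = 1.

821/3108

Compute successive convergents:
a_0 = 0: 0/1
a_1 = 3: 1/3
a_2 = 1: 1/4
a_3 = 3: 4/15
a_4 = 1: 5/19
a_5 = 1: 9/34
a_6 = 1: 14/53
a_7 = 58: 821/3108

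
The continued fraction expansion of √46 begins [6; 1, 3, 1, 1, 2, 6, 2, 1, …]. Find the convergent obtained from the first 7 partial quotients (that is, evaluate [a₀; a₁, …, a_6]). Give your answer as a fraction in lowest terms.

a_0 = 6: 6/1
a_1 = 1: 7/1
a_2 = 3: 27/4
a_3 = 1: 34/5
a_4 = 1: 61/9
a_5 = 2: 156/23
a_6 = 6: 997/147

997/147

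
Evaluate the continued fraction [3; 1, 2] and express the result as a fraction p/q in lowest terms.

11/3

a_0 = 3: 3/1
a_1 = 1: 4/1
a_2 = 2: 11/3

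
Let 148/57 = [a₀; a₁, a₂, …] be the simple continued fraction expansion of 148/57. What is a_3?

148 ÷ 57 → quotient 2, remainder 34
57 ÷ 34 → quotient 1, remainder 23
34 ÷ 23 → quotient 1, remainder 11
23 ÷ 11 → quotient 2, remainder 1

2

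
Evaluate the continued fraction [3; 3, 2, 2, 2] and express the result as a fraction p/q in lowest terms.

135/41

Start with 2.
2 + 1/(2/1) = 2 + 1/2 = 5/2
2 + 1/(5/2) = 2 + 2/5 = 12/5
3 + 1/(12/5) = 3 + 5/12 = 41/12
3 + 1/(41/12) = 3 + 12/41 = 135/41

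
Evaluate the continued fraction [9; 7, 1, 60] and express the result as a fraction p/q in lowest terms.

4444/487

Build up convergents one term at a time:
a_0 = 9: 9/1
a_1 = 7: 64/7
a_2 = 1: 73/8
a_3 = 60: 4444/487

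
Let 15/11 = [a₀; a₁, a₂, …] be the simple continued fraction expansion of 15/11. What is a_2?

1

15 ÷ 11 → quotient 1, remainder 4
11 ÷ 4 → quotient 2, remainder 3
4 ÷ 3 → quotient 1, remainder 1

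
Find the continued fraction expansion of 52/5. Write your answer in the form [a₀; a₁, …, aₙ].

[10; 2, 2]

⌊52/5⌋ = 10, remainder 2
⌊5/2⌋ = 2, remainder 1
⌊2/1⌋ = 2, remainder 0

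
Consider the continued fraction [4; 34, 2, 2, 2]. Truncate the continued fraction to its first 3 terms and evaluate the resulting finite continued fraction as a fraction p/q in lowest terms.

a_0 = 4: 4/1
a_1 = 34: 137/34
a_2 = 2: 278/69

278/69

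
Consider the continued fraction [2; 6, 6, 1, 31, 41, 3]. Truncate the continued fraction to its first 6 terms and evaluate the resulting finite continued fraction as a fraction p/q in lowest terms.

Start with 41.
31 + 1/(41/1) = 31 + 1/41 = 1272/41
1 + 1/(1272/41) = 1 + 41/1272 = 1313/1272
6 + 1/(1313/1272) = 6 + 1272/1313 = 9150/1313
6 + 1/(9150/1313) = 6 + 1313/9150 = 56213/9150
2 + 1/(56213/9150) = 2 + 9150/56213 = 121576/56213

121576/56213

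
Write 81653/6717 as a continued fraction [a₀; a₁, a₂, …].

Apply division with remainder until the remainder is 0:
⌊81653/6717⌋ = 12, remainder 1049
⌊6717/1049⌋ = 6, remainder 423
⌊1049/423⌋ = 2, remainder 203
⌊423/203⌋ = 2, remainder 17
⌊203/17⌋ = 11, remainder 16
⌊17/16⌋ = 1, remainder 1
⌊16/1⌋ = 16, remainder 0

[12; 6, 2, 2, 11, 1, 16]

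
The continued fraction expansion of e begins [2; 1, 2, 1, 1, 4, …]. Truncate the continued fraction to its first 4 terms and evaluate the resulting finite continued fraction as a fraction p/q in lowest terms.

11/4

a_0 = 2: 2/1
a_1 = 1: 3/1
a_2 = 2: 8/3
a_3 = 1: 11/4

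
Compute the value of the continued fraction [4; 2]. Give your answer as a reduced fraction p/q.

9/2

Start with 2.
4 + 1/(2/1) = 4 + 1/2 = 9/2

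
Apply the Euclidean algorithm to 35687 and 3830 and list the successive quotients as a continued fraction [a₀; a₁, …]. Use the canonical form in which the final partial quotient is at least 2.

[9; 3, 6, 1, 3, 1, 35]

Run the Euclidean algorithm, recording each quotient:
⌊35687/3830⌋ = 9, remainder 1217
⌊3830/1217⌋ = 3, remainder 179
⌊1217/179⌋ = 6, remainder 143
⌊179/143⌋ = 1, remainder 36
⌊143/36⌋ = 3, remainder 35
⌊36/35⌋ = 1, remainder 1
⌊35/1⌋ = 35, remainder 0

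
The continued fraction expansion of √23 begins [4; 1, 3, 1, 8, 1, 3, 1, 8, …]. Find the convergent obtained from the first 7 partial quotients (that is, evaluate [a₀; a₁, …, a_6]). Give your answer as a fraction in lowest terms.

916/191

Start with 3.
1 + 1/(3/1) = 1 + 1/3 = 4/3
8 + 1/(4/3) = 8 + 3/4 = 35/4
1 + 1/(35/4) = 1 + 4/35 = 39/35
3 + 1/(39/35) = 3 + 35/39 = 152/39
1 + 1/(152/39) = 1 + 39/152 = 191/152
4 + 1/(191/152) = 4 + 152/191 = 916/191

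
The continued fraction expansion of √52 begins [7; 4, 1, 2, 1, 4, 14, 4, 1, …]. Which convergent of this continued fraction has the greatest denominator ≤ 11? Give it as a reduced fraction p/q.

List convergents until the denominator exceeds the bound:
a_0 = 7: 7/1  (≤ bound)
a_1 = 4: 29/4  (≤ bound)
a_2 = 1: 36/5  (≤ bound)
a_3 = 2: 101/14  (> 11, stop)

36/5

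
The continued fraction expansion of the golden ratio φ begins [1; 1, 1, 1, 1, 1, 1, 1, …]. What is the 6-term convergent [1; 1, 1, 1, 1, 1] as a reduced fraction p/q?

Start with 1.
1 + 1/(1/1) = 1 + 1/1 = 2/1
1 + 1/(2/1) = 1 + 1/2 = 3/2
1 + 1/(3/2) = 1 + 2/3 = 5/3
1 + 1/(5/3) = 1 + 3/5 = 8/5
1 + 1/(8/5) = 1 + 5/8 = 13/8

13/8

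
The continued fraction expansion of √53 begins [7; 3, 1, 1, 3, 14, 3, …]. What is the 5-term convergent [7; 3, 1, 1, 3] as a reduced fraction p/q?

182/25

Start with 3.
1 + 1/(3/1) = 1 + 1/3 = 4/3
1 + 1/(4/3) = 1 + 3/4 = 7/4
3 + 1/(7/4) = 3 + 4/7 = 25/7
7 + 1/(25/7) = 7 + 7/25 = 182/25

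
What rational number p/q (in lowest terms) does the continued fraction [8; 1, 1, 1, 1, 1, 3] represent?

250/29

a_0 = 8: 8/1
a_1 = 1: 9/1
a_2 = 1: 17/2
a_3 = 1: 26/3
a_4 = 1: 43/5
a_5 = 1: 69/8
a_6 = 3: 250/29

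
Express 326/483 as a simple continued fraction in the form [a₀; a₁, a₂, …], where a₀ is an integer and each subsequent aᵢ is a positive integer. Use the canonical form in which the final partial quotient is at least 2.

[0; 1, 2, 13, 12]

⌊326/483⌋ = 0, remainder 326
⌊483/326⌋ = 1, remainder 157
⌊326/157⌋ = 2, remainder 12
⌊157/12⌋ = 13, remainder 1
⌊12/1⌋ = 12, remainder 0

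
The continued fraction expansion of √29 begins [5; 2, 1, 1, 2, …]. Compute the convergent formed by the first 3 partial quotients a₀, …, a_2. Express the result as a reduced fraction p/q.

Compute successive convergents:
a_0 = 5: 5/1
a_1 = 2: 11/2
a_2 = 1: 16/3

16/3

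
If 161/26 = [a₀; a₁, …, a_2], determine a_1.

Apply division with remainder until the remainder is 0:
161 = 6·26 + 5, so a_0 = 6
26 = 5·5 + 1, so a_1 = 5

5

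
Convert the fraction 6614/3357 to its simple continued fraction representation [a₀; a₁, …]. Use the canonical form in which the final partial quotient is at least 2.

[1; 1, 32, 1, 1, 3, 14]

⌊6614/3357⌋ = 1, remainder 3257
⌊3357/3257⌋ = 1, remainder 100
⌊3257/100⌋ = 32, remainder 57
⌊100/57⌋ = 1, remainder 43
⌊57/43⌋ = 1, remainder 14
⌊43/14⌋ = 3, remainder 1
⌊14/1⌋ = 14, remainder 0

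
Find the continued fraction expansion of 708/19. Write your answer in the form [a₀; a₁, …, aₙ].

Run the Euclidean algorithm, recording each quotient:
⌊708/19⌋ = 37, remainder 5
⌊19/5⌋ = 3, remainder 4
⌊5/4⌋ = 1, remainder 1
⌊4/1⌋ = 4, remainder 0

[37; 3, 1, 4]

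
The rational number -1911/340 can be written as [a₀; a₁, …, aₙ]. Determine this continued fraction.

[-6; 2, 1, 1, 1, 2, 1, 11]

Apply division with remainder until the remainder is 0:
-1911 = -6·340 + 129, so a_0 = -6
340 = 2·129 + 82, so a_1 = 2
129 = 1·82 + 47, so a_2 = 1
82 = 1·47 + 35, so a_3 = 1
47 = 1·35 + 12, so a_4 = 1
35 = 2·12 + 11, so a_5 = 2
12 = 1·11 + 1, so a_6 = 1
11 = 11·1 + 0, so a_7 = 11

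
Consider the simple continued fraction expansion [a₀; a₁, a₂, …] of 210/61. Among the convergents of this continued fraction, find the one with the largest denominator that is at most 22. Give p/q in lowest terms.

List convergents until the denominator exceeds the bound:
a_0 = 3: 3/1  (≤ bound)
a_1 = 2: 7/2  (≤ bound)
a_2 = 3: 24/7  (≤ bound)
a_3 = 1: 31/9  (≤ bound)
a_4 = 6: 210/61  (> 22, stop)

31/9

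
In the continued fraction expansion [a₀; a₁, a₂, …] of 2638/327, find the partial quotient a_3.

6

2638 = 8·327 + 22, so a_0 = 8
327 = 14·22 + 19, so a_1 = 14
22 = 1·19 + 3, so a_2 = 1
19 = 6·3 + 1, so a_3 = 6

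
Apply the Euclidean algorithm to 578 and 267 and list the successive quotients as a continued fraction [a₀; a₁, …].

578 ÷ 267 → quotient 2, remainder 44
267 ÷ 44 → quotient 6, remainder 3
44 ÷ 3 → quotient 14, remainder 2
3 ÷ 2 → quotient 1, remainder 1
2 ÷ 1 → quotient 2, remainder 0

[2; 6, 14, 1, 2]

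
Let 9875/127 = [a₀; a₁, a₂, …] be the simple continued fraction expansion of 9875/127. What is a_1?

1

9875 ÷ 127 → quotient 77, remainder 96
127 ÷ 96 → quotient 1, remainder 31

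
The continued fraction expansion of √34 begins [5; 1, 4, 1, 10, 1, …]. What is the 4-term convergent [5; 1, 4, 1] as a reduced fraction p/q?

35/6

a_0 = 5: 5/1
a_1 = 1: 6/1
a_2 = 4: 29/5
a_3 = 1: 35/6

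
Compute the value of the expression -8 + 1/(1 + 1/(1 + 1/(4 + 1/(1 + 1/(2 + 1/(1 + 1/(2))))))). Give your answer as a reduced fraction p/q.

Use the convergent recurrence hₖ = aₖ·hₖ₋₁ + hₖ₋₂ (and likewise for the denominators kₖ):
a_0 = -8: -8/1
a_1 = 1: -7/1
a_2 = 1: -15/2
a_3 = 4: -67/9
a_4 = 1: -82/11
a_5 = 2: -231/31
a_6 = 1: -313/42
a_7 = 2: -857/115

-857/115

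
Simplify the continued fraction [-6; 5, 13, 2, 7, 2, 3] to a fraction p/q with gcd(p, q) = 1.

-44021/7586

a_0 = -6: -6/1
a_1 = 5: -29/5
a_2 = 13: -383/66
a_3 = 2: -795/137
a_4 = 7: -5948/1025
a_5 = 2: -12691/2187
a_6 = 3: -44021/7586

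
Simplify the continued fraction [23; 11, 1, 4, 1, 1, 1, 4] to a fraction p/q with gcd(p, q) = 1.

Starting at the tail and folding back:
Start with 4.
1 + 1/(4/1) = 1 + 1/4 = 5/4
1 + 1/(5/4) = 1 + 4/5 = 9/5
1 + 1/(9/5) = 1 + 5/9 = 14/9
4 + 1/(14/9) = 4 + 9/14 = 65/14
1 + 1/(65/14) = 1 + 14/65 = 79/65
11 + 1/(79/65) = 11 + 65/79 = 934/79
23 + 1/(934/79) = 23 + 79/934 = 21561/934

21561/934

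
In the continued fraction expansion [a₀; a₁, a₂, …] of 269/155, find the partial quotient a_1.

1

Repeatedly divide and take the remainder:
269 = 1·155 + 114, so a_0 = 1
155 = 1·114 + 41, so a_1 = 1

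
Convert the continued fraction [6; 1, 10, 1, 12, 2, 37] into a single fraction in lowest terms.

83471/12069

Build up convergents one term at a time:
a_0 = 6: 6/1
a_1 = 1: 7/1
a_2 = 10: 76/11
a_3 = 1: 83/12
a_4 = 12: 1072/155
a_5 = 2: 2227/322
a_6 = 37: 83471/12069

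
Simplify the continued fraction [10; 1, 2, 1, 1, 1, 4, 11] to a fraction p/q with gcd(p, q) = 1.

6135/572

Collapse the nested fraction from the inside out:
Start with 11.
4 + 1/(11/1) = 4 + 1/11 = 45/11
1 + 1/(45/11) = 1 + 11/45 = 56/45
1 + 1/(56/45) = 1 + 45/56 = 101/56
1 + 1/(101/56) = 1 + 56/101 = 157/101
2 + 1/(157/101) = 2 + 101/157 = 415/157
1 + 1/(415/157) = 1 + 157/415 = 572/415
10 + 1/(572/415) = 10 + 415/572 = 6135/572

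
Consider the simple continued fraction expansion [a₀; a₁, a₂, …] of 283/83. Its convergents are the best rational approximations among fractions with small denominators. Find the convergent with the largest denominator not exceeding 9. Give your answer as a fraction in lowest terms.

17/5

List convergents until the denominator exceeds the bound:
a_0 = 3: 3/1  (≤ bound)
a_1 = 2: 7/2  (≤ bound)
a_2 = 2: 17/5  (≤ bound)
a_3 = 3: 58/17  (> 9, stop)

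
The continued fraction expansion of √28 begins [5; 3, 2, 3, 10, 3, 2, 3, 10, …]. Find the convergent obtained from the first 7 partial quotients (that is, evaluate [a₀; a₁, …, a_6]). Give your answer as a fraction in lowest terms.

Start with 2.
3 + 1/(2/1) = 3 + 1/2 = 7/2
10 + 1/(7/2) = 10 + 2/7 = 72/7
3 + 1/(72/7) = 3 + 7/72 = 223/72
2 + 1/(223/72) = 2 + 72/223 = 518/223
3 + 1/(518/223) = 3 + 223/518 = 1777/518
5 + 1/(1777/518) = 5 + 518/1777 = 9403/1777

9403/1777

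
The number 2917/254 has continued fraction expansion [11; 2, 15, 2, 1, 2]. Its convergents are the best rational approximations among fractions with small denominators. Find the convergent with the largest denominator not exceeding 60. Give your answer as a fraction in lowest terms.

356/31

List convergents until the denominator exceeds the bound:
a_0 = 11: 11/1  (≤ bound)
a_1 = 2: 23/2  (≤ bound)
a_2 = 15: 356/31  (≤ bound)
a_3 = 2: 735/64  (> 60, stop)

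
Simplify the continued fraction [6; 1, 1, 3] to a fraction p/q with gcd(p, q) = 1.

46/7

Compute successive convergents:
a_0 = 6: 6/1
a_1 = 1: 7/1
a_2 = 1: 13/2
a_3 = 3: 46/7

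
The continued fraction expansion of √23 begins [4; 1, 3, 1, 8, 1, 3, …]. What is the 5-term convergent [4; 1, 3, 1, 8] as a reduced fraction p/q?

Work from the innermost term outward:
Start with 8.
1 + 1/(8/1) = 1 + 1/8 = 9/8
3 + 1/(9/8) = 3 + 8/9 = 35/9
1 + 1/(35/9) = 1 + 9/35 = 44/35
4 + 1/(44/35) = 4 + 35/44 = 211/44

211/44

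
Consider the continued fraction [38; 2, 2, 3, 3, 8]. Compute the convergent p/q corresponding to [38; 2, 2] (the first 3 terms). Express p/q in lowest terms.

Starting at the tail and folding back:
Start with 2.
2 + 1/(2/1) = 2 + 1/2 = 5/2
38 + 1/(5/2) = 38 + 2/5 = 192/5

192/5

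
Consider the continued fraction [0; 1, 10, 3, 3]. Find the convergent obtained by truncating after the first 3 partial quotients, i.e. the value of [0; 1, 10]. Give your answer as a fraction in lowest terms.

Start with 10.
1 + 1/(10/1) = 1 + 1/10 = 11/10
0 + 1/(11/10) = 0 + 10/11 = 10/11

10/11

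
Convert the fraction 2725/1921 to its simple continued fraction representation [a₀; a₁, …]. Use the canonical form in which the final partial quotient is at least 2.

2725 ÷ 1921 → quotient 1, remainder 804
1921 ÷ 804 → quotient 2, remainder 313
804 ÷ 313 → quotient 2, remainder 178
313 ÷ 178 → quotient 1, remainder 135
178 ÷ 135 → quotient 1, remainder 43
135 ÷ 43 → quotient 3, remainder 6
43 ÷ 6 → quotient 7, remainder 1
6 ÷ 1 → quotient 6, remainder 0

[1; 2, 2, 1, 1, 3, 7, 6]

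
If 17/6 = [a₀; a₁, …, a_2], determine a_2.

5

Run the Euclidean algorithm, recording each quotient:
17 = 2·6 + 5, so a_0 = 2
6 = 1·5 + 1, so a_1 = 1
5 = 5·1 + 0, so a_2 = 5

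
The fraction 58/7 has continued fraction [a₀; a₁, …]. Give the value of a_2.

2

58 = 8·7 + 2, so a_0 = 8
7 = 3·2 + 1, so a_1 = 3
2 = 2·1 + 0, so a_2 = 2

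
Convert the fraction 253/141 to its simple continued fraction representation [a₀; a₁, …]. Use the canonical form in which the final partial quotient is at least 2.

⌊253/141⌋ = 1, remainder 112
⌊141/112⌋ = 1, remainder 29
⌊112/29⌋ = 3, remainder 25
⌊29/25⌋ = 1, remainder 4
⌊25/4⌋ = 6, remainder 1
⌊4/1⌋ = 4, remainder 0

[1; 1, 3, 1, 6, 4]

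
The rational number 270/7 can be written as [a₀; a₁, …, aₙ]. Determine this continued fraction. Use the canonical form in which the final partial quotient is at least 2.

Run the Euclidean algorithm, recording each quotient:
270 ÷ 7 → quotient 38, remainder 4
7 ÷ 4 → quotient 1, remainder 3
4 ÷ 3 → quotient 1, remainder 1
3 ÷ 1 → quotient 3, remainder 0

[38; 1, 1, 3]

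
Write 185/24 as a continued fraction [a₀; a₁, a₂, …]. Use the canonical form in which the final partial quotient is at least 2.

[7; 1, 2, 2, 3]

185 ÷ 24 → quotient 7, remainder 17
24 ÷ 17 → quotient 1, remainder 7
17 ÷ 7 → quotient 2, remainder 3
7 ÷ 3 → quotient 2, remainder 1
3 ÷ 1 → quotient 3, remainder 0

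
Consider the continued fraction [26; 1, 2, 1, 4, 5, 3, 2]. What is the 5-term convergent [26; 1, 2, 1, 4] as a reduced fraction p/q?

Start with 4.
1 + 1/(4/1) = 1 + 1/4 = 5/4
2 + 1/(5/4) = 2 + 4/5 = 14/5
1 + 1/(14/5) = 1 + 5/14 = 19/14
26 + 1/(19/14) = 26 + 14/19 = 508/19

508/19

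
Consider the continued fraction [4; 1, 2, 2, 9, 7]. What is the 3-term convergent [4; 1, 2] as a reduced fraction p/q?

14/3

a_0 = 4: 4/1
a_1 = 1: 5/1
a_2 = 2: 14/3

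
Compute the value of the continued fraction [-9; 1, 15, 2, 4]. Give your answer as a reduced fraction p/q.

Start with 4.
2 + 1/(4/1) = 2 + 1/4 = 9/4
15 + 1/(9/4) = 15 + 4/9 = 139/9
1 + 1/(139/9) = 1 + 9/139 = 148/139
-9 + 1/(148/139) = -9 + 139/148 = -1193/148

-1193/148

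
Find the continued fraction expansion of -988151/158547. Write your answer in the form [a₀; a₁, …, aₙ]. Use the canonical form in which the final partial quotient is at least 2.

[-7; 1, 3, 3, 3, 35, 2, 51]

⌊-988151/158547⌋ = -7, remainder 121678
⌊158547/121678⌋ = 1, remainder 36869
⌊121678/36869⌋ = 3, remainder 11071
⌊36869/11071⌋ = 3, remainder 3656
⌊11071/3656⌋ = 3, remainder 103
⌊3656/103⌋ = 35, remainder 51
⌊103/51⌋ = 2, remainder 1
⌊51/1⌋ = 51, remainder 0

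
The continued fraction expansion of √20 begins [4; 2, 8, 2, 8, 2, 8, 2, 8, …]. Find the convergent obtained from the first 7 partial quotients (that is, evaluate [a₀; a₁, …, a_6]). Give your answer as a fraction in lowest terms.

Start with 8.
2 + 1/(8/1) = 2 + 1/8 = 17/8
8 + 1/(17/8) = 8 + 8/17 = 144/17
2 + 1/(144/17) = 2 + 17/144 = 305/144
8 + 1/(305/144) = 8 + 144/305 = 2584/305
2 + 1/(2584/305) = 2 + 305/2584 = 5473/2584
4 + 1/(5473/2584) = 4 + 2584/5473 = 24476/5473

24476/5473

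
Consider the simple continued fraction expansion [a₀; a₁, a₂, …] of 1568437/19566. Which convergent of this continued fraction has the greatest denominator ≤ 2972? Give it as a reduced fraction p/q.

a_0 = 80: 80/1  (≤ bound)
a_1 = 6: 481/6  (≤ bound)
a_2 = 5: 2485/31  (≤ bound)
a_3 = 16: 40241/502  (≤ bound)
a_4 = 1: 42726/533  (≤ bound)
a_5 = 6: 296597/3700  (> 2972, stop)

42726/533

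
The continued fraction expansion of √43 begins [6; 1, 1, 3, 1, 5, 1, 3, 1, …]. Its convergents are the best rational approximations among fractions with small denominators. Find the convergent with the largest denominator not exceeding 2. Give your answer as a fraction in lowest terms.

13/2

a_0 = 6: 6/1  (≤ bound)
a_1 = 1: 7/1  (≤ bound)
a_2 = 1: 13/2  (≤ bound)
a_3 = 3: 46/7  (> 2, stop)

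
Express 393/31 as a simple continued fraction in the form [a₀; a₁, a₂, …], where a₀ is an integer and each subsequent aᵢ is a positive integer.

Run the Euclidean algorithm, recording each quotient:
393 = 12·31 + 21, so a_0 = 12
31 = 1·21 + 10, so a_1 = 1
21 = 2·10 + 1, so a_2 = 2
10 = 10·1 + 0, so a_3 = 10

[12; 1, 2, 10]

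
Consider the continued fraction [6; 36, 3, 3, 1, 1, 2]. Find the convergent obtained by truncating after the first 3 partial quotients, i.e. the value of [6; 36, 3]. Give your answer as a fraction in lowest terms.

Build up convergents one term at a time:
a_0 = 6: 6/1
a_1 = 36: 217/36
a_2 = 3: 657/109

657/109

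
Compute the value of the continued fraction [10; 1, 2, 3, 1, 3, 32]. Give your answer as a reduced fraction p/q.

16907/1581

a_0 = 10: 10/1
a_1 = 1: 11/1
a_2 = 2: 32/3
a_3 = 3: 107/10
a_4 = 1: 139/13
a_5 = 3: 524/49
a_6 = 32: 16907/1581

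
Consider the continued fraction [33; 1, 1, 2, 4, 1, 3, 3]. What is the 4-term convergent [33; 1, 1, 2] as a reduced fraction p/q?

a_0 = 33: 33/1
a_1 = 1: 34/1
a_2 = 1: 67/2
a_3 = 2: 168/5

168/5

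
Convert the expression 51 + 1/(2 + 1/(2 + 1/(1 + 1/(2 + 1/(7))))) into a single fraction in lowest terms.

7199/140

Start with 7.
2 + 1/(7/1) = 2 + 1/7 = 15/7
1 + 1/(15/7) = 1 + 7/15 = 22/15
2 + 1/(22/15) = 2 + 15/22 = 59/22
2 + 1/(59/22) = 2 + 22/59 = 140/59
51 + 1/(140/59) = 51 + 59/140 = 7199/140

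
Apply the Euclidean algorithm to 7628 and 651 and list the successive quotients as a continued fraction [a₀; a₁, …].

7628 = 11·651 + 467, so a_0 = 11
651 = 1·467 + 184, so a_1 = 1
467 = 2·184 + 99, so a_2 = 2
184 = 1·99 + 85, so a_3 = 1
99 = 1·85 + 14, so a_4 = 1
85 = 6·14 + 1, so a_5 = 6
14 = 14·1 + 0, so a_6 = 14

[11; 1, 2, 1, 1, 6, 14]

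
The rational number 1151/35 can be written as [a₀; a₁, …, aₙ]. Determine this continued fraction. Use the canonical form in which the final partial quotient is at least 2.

1151 = 32·35 + 31, so a_0 = 32
35 = 1·31 + 4, so a_1 = 1
31 = 7·4 + 3, so a_2 = 7
4 = 1·3 + 1, so a_3 = 1
3 = 3·1 + 0, so a_4 = 3

[32; 1, 7, 1, 3]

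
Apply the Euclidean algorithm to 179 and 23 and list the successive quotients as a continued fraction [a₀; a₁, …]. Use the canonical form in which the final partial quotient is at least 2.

179 ÷ 23 → quotient 7, remainder 18
23 ÷ 18 → quotient 1, remainder 5
18 ÷ 5 → quotient 3, remainder 3
5 ÷ 3 → quotient 1, remainder 2
3 ÷ 2 → quotient 1, remainder 1
2 ÷ 1 → quotient 2, remainder 0

[7; 1, 3, 1, 1, 2]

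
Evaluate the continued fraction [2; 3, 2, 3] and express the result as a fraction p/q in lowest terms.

55/24

Starting at the tail and folding back:
Start with 3.
2 + 1/(3/1) = 2 + 1/3 = 7/3
3 + 1/(7/3) = 3 + 3/7 = 24/7
2 + 1/(24/7) = 2 + 7/24 = 55/24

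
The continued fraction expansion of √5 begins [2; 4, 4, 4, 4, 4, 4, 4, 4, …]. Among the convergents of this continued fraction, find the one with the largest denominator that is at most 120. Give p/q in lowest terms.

List convergents until the denominator exceeds the bound:
a_0 = 2: 2/1  (≤ bound)
a_1 = 4: 9/4  (≤ bound)
a_2 = 4: 38/17  (≤ bound)
a_3 = 4: 161/72  (≤ bound)
a_4 = 4: 682/305  (> 120, stop)

161/72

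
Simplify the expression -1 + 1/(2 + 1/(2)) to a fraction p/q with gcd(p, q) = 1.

-3/5

Work from the innermost term outward:
Start with 2.
2 + 1/(2/1) = 2 + 1/2 = 5/2
-1 + 1/(5/2) = -1 + 2/5 = -3/5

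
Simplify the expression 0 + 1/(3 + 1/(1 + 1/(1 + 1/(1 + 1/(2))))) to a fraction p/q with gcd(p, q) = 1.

8/29

Starting at the tail and folding back:
Start with 2.
1 + 1/(2/1) = 1 + 1/2 = 3/2
1 + 1/(3/2) = 1 + 2/3 = 5/3
1 + 1/(5/3) = 1 + 3/5 = 8/5
3 + 1/(8/5) = 3 + 5/8 = 29/8
0 + 1/(29/8) = 0 + 8/29 = 8/29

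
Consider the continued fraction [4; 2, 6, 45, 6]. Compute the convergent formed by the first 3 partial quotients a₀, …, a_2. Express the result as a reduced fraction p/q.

Start with 6.
2 + 1/(6/1) = 2 + 1/6 = 13/6
4 + 1/(13/6) = 4 + 6/13 = 58/13

58/13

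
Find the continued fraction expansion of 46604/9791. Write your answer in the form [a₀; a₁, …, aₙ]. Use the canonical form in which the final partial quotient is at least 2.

46604 = 4·9791 + 7440, so a_0 = 4
9791 = 1·7440 + 2351, so a_1 = 1
7440 = 3·2351 + 387, so a_2 = 3
2351 = 6·387 + 29, so a_3 = 6
387 = 13·29 + 10, so a_4 = 13
29 = 2·10 + 9, so a_5 = 2
10 = 1·9 + 1, so a_6 = 1
9 = 9·1 + 0, so a_7 = 9

[4; 1, 3, 6, 13, 2, 1, 9]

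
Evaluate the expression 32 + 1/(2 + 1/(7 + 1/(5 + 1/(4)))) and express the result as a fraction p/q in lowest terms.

10487/323

Use the convergent recurrence hₖ = aₖ·hₖ₋₁ + hₖ₋₂ (and likewise for the denominators kₖ):
a_0 = 32: 32/1
a_1 = 2: 65/2
a_2 = 7: 487/15
a_3 = 5: 2500/77
a_4 = 4: 10487/323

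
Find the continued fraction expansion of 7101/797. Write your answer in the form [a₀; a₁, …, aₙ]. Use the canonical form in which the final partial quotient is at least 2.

Repeatedly divide and take the remainder:
⌊7101/797⌋ = 8, remainder 725
⌊797/725⌋ = 1, remainder 72
⌊725/72⌋ = 10, remainder 5
⌊72/5⌋ = 14, remainder 2
⌊5/2⌋ = 2, remainder 1
⌊2/1⌋ = 2, remainder 0

[8; 1, 10, 14, 2, 2]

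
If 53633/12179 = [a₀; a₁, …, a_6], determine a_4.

53633 = 4·12179 + 4917, so a_0 = 4
12179 = 2·4917 + 2345, so a_1 = 2
4917 = 2·2345 + 227, so a_2 = 2
2345 = 10·227 + 75, so a_3 = 10
227 = 3·75 + 2, so a_4 = 3

3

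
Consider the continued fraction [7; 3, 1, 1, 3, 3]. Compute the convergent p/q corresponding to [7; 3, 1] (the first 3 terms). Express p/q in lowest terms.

29/4

a_0 = 7: 7/1
a_1 = 3: 22/3
a_2 = 1: 29/4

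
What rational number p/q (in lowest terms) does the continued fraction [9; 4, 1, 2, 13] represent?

a_0 = 9: 9/1
a_1 = 4: 37/4
a_2 = 1: 46/5
a_3 = 2: 129/14
a_4 = 13: 1723/187

1723/187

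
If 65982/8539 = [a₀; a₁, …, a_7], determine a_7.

Repeatedly divide and take the remainder:
65982 ÷ 8539 → quotient 7, remainder 6209
8539 ÷ 6209 → quotient 1, remainder 2330
6209 ÷ 2330 → quotient 2, remainder 1549
2330 ÷ 1549 → quotient 1, remainder 781
1549 ÷ 781 → quotient 1, remainder 768
781 ÷ 768 → quotient 1, remainder 13
768 ÷ 13 → quotient 59, remainder 1
13 ÷ 1 → quotient 13, remainder 0

13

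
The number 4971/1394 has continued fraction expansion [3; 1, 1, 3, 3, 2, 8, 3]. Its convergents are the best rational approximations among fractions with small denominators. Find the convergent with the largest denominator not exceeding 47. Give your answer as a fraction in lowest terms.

82/23

List convergents until the denominator exceeds the bound:
a_0 = 3: 3/1  (≤ bound)
a_1 = 1: 4/1  (≤ bound)
a_2 = 1: 7/2  (≤ bound)
a_3 = 3: 25/7  (≤ bound)
a_4 = 3: 82/23  (≤ bound)
a_5 = 2: 189/53  (> 47, stop)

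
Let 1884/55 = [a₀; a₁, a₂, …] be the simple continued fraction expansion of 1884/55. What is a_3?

13

Run the Euclidean algorithm, recording each quotient:
1884 = 34·55 + 14, so a_0 = 34
55 = 3·14 + 13, so a_1 = 3
14 = 1·13 + 1, so a_2 = 1
13 = 13·1 + 0, so a_3 = 13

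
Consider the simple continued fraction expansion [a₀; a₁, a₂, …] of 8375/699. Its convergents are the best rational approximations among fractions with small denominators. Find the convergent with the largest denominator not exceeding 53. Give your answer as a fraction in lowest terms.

a_0 = 11: 11/1  (≤ bound)
a_1 = 1: 12/1  (≤ bound)
a_2 = 52: 635/53  (≤ bound)
a_3 = 1: 647/54  (> 53, stop)

635/53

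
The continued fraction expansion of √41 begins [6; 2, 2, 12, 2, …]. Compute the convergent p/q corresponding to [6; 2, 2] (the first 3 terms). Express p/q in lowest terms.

32/5

Start with 2.
2 + 1/(2/1) = 2 + 1/2 = 5/2
6 + 1/(5/2) = 6 + 2/5 = 32/5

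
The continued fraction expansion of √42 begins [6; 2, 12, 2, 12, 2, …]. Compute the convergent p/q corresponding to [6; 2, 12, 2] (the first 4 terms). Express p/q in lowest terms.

Work from the innermost term outward:
Start with 2.
12 + 1/(2/1) = 12 + 1/2 = 25/2
2 + 1/(25/2) = 2 + 2/25 = 52/25
6 + 1/(52/25) = 6 + 25/52 = 337/52

337/52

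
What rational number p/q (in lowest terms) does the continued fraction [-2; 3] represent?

Starting at the tail and folding back:
Start with 3.
-2 + 1/(3/1) = -2 + 1/3 = -5/3

-5/3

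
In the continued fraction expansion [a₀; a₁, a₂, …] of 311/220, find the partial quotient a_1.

2

Repeatedly divide and take the remainder:
311 ÷ 220 → quotient 1, remainder 91
220 ÷ 91 → quotient 2, remainder 38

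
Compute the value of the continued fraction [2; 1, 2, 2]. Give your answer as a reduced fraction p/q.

Compute successive convergents:
a_0 = 2: 2/1
a_1 = 1: 3/1
a_2 = 2: 8/3
a_3 = 2: 19/7

19/7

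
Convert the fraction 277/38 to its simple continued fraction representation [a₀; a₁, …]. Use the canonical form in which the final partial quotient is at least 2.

⌊277/38⌋ = 7, remainder 11
⌊38/11⌋ = 3, remainder 5
⌊11/5⌋ = 2, remainder 1
⌊5/1⌋ = 5, remainder 0

[7; 3, 2, 5]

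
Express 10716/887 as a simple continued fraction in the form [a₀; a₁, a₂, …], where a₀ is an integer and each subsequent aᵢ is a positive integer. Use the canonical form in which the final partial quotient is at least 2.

[12; 12, 3, 7, 1, 2]

10716 = 12·887 + 72, so a_0 = 12
887 = 12·72 + 23, so a_1 = 12
72 = 3·23 + 3, so a_2 = 3
23 = 7·3 + 2, so a_3 = 7
3 = 1·2 + 1, so a_4 = 1
2 = 2·1 + 0, so a_5 = 2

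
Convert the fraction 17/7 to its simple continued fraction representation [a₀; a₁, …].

17 = 2·7 + 3, so a_0 = 2
7 = 2·3 + 1, so a_1 = 2
3 = 3·1 + 0, so a_2 = 3

[2; 2, 3]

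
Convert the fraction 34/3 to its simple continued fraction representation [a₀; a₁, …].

[11; 3]

34 ÷ 3 → quotient 11, remainder 1
3 ÷ 1 → quotient 3, remainder 0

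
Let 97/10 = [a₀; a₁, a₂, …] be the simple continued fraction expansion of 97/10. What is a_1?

1

97 = 9·10 + 7, so a_0 = 9
10 = 1·7 + 3, so a_1 = 1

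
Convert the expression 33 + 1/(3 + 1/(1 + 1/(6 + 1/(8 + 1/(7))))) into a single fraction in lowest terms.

52117/1567

Start with 7.
8 + 1/(7/1) = 8 + 1/7 = 57/7
6 + 1/(57/7) = 6 + 7/57 = 349/57
1 + 1/(349/57) = 1 + 57/349 = 406/349
3 + 1/(406/349) = 3 + 349/406 = 1567/406
33 + 1/(1567/406) = 33 + 406/1567 = 52117/1567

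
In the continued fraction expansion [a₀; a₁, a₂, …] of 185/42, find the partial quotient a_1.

2

Apply division with remainder until the remainder is 0:
⌊185/42⌋ = 4, remainder 17
⌊42/17⌋ = 2, remainder 8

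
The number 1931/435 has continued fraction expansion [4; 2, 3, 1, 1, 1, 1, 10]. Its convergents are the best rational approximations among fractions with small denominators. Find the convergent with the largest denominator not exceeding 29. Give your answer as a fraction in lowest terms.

a_0 = 4: 4/1  (≤ bound)
a_1 = 2: 9/2  (≤ bound)
a_2 = 3: 31/7  (≤ bound)
a_3 = 1: 40/9  (≤ bound)
a_4 = 1: 71/16  (≤ bound)
a_5 = 1: 111/25  (≤ bound)
a_6 = 1: 182/41  (> 29, stop)

111/25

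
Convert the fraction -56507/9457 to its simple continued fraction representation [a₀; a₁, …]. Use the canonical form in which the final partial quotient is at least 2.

Run the Euclidean algorithm, recording each quotient:
-56507 ÷ 9457 → quotient -6, remainder 235
9457 ÷ 235 → quotient 40, remainder 57
235 ÷ 57 → quotient 4, remainder 7
57 ÷ 7 → quotient 8, remainder 1
7 ÷ 1 → quotient 7, remainder 0

[-6; 40, 4, 8, 7]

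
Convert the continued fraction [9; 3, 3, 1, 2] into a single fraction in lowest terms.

335/36

Collapse the nested fraction from the inside out:
Start with 2.
1 + 1/(2/1) = 1 + 1/2 = 3/2
3 + 1/(3/2) = 3 + 2/3 = 11/3
3 + 1/(11/3) = 3 + 3/11 = 36/11
9 + 1/(36/11) = 9 + 11/36 = 335/36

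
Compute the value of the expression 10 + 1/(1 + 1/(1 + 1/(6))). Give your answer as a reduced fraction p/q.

137/13

a_0 = 10: 10/1
a_1 = 1: 11/1
a_2 = 1: 21/2
a_3 = 6: 137/13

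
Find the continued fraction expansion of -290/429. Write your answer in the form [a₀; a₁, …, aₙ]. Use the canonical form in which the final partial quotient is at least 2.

[-1; 3, 11, 1, 1, 2, 2]

Apply division with remainder until the remainder is 0:
⌊-290/429⌋ = -1, remainder 139
⌊429/139⌋ = 3, remainder 12
⌊139/12⌋ = 11, remainder 7
⌊12/7⌋ = 1, remainder 5
⌊7/5⌋ = 1, remainder 2
⌊5/2⌋ = 2, remainder 1
⌊2/1⌋ = 2, remainder 0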